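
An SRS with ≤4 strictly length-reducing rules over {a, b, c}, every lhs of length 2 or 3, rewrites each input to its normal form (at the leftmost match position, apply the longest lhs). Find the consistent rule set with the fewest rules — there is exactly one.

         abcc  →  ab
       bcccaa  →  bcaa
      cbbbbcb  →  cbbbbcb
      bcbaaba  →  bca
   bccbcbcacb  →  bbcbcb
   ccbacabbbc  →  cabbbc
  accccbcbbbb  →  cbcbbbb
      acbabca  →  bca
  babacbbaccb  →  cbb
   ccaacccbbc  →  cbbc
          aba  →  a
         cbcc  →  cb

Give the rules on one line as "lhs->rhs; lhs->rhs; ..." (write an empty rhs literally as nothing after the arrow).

  | abcc => ab
  | bcccaa => bcaa
  | cbbbbcb
  | bcbaaba => bcaba => bca

ac->; ba->; cc->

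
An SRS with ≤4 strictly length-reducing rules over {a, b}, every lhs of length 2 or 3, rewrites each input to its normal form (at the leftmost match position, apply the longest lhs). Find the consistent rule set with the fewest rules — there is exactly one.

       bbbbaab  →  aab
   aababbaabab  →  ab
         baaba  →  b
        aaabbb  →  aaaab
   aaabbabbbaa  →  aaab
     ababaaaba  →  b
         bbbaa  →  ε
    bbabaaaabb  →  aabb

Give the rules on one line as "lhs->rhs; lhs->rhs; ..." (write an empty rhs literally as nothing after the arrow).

aba->b; ba->; bba->bb; bbb->ab

  | bbbbaab => abbaab => abbab => abbb => aab
  | aababbaabab => abbbaabab => aabaabab => ababab => bbab => bbb => ab
  | baaba => aba => b
  | aaabbb => aaaab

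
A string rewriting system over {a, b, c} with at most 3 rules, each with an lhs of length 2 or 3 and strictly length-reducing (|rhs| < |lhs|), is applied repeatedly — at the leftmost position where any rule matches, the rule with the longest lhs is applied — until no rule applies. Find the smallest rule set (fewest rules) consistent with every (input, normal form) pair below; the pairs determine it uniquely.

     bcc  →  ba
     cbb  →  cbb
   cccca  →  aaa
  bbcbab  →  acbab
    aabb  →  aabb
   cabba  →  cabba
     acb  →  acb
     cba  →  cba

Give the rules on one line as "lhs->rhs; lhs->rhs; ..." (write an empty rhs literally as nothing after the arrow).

  | bcc => ba
  | cbb
  | cccca => acca => aaa
  | bbcbab => acbab

bbc->ac; cc->a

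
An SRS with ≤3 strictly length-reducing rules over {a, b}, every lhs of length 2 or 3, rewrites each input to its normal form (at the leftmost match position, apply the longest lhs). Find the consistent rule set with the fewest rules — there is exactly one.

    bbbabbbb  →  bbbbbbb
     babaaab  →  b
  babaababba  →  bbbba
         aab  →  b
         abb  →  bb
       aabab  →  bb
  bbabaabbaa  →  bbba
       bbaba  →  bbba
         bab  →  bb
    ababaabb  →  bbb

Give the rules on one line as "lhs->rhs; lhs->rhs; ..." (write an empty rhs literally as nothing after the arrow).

ab->b; baa->a

  | bbbabbbb => bbbbbbb
  | babaaab => bbaaab => baab => ab => b
  | babaababba => bbaababba => bababba => bbabba => bbbba
  | aab => ab => b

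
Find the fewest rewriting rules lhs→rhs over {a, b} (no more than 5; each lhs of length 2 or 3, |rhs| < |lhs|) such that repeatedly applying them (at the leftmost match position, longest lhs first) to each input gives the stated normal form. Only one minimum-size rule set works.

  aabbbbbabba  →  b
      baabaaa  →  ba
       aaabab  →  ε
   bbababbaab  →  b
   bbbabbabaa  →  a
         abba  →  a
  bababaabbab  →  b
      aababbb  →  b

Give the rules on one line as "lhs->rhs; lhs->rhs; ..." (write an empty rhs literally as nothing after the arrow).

  | aabbbbbabba => abbbbbabba => bbbabba => bbba => b
  | baabaaa => babaaa => baaa => baa => ba
  | aaabab => aabab => abab => ab => ε
  | bbababbaab => babbaab => baab => bab => b

aa->a; ab->; abb->; bba->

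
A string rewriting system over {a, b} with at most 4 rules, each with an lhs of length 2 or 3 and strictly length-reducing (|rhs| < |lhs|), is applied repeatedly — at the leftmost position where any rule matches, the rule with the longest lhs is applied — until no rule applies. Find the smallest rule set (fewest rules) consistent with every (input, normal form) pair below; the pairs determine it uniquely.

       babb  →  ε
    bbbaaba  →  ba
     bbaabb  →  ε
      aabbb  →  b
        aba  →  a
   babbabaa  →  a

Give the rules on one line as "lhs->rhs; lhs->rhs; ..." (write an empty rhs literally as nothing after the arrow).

aa->a; aab->a; ab->; bb->

  | babb => bb => ε
  | bbbaaba => baaba => baa => ba
  | bbaabb => aabb => ab => ε
  | aabbb => abb => b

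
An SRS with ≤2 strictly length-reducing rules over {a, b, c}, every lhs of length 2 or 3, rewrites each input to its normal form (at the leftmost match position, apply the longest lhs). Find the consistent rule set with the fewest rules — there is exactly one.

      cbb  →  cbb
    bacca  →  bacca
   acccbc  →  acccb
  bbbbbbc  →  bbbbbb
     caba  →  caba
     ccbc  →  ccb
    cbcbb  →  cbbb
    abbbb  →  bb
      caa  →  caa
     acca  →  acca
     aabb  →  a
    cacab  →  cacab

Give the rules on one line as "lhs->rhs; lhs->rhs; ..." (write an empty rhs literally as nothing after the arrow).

abb->; bc->b

  | cbb
  | bacca
  | acccbc => acccb
  | bbbbbbc => bbbbbb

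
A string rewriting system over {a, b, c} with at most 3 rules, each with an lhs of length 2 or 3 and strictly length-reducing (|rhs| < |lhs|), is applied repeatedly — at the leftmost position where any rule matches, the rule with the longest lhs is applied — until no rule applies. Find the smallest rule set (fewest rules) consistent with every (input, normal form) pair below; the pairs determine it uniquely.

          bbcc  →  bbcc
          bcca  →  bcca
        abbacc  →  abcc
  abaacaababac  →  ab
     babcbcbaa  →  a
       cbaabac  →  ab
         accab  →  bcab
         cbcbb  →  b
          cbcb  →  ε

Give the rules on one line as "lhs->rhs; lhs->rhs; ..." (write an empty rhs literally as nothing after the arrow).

ac->b; ba->; cb->

  | bbcc
  | bcca
  | abbacc => abcc
  | abaacaababac => aacaababac => abaababac => aababac => aabac => aac => ab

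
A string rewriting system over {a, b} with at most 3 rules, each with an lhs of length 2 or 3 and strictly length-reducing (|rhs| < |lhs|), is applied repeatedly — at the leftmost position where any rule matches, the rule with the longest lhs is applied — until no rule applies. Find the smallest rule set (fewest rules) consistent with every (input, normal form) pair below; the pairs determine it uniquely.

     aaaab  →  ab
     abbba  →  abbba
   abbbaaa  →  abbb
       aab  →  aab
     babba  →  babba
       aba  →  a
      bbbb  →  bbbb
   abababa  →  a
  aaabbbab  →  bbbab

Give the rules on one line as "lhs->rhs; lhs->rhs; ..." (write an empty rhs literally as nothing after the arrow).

  | aaaab => ab
  | abbba
  | abbbaaa => abbb
  | aab

aaa->; aba->a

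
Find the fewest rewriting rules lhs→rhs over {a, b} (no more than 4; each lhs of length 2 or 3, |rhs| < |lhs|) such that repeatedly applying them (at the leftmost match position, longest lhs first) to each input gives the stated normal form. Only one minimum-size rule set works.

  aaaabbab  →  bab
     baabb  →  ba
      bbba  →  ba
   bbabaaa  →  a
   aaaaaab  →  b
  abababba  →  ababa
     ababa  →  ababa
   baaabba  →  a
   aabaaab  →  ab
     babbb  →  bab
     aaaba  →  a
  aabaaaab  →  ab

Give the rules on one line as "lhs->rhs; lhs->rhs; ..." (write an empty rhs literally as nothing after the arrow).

  | aaaabbab => babbab => baab => bab
  | baabb => babb => ba
  | bbba => ba
  | bbabaaa => abaaa => abb => a

aa->a; aaa->b; bb->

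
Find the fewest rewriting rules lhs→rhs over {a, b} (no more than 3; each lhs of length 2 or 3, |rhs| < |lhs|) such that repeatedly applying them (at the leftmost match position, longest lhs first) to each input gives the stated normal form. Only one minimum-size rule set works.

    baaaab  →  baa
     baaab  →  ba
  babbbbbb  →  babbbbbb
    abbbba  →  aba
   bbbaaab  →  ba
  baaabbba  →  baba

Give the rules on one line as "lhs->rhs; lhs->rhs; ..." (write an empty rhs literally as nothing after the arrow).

aab->; bba->ba

  | baaaab => baa
  | baaab => ba
  | babbbbbb
  | abbbba => abbba => abba => aba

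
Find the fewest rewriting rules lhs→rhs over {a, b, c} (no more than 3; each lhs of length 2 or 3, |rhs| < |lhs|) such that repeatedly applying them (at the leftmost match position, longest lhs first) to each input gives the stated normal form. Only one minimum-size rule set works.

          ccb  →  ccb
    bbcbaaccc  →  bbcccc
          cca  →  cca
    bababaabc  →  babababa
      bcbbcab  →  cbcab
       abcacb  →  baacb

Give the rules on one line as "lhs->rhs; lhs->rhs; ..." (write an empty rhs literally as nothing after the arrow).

abc->ba; bcb->c; caa->bc

  | ccb
  | bbcbaaccc => bcaaccc => bbcccc
  | cca
  | bababaabc => babababa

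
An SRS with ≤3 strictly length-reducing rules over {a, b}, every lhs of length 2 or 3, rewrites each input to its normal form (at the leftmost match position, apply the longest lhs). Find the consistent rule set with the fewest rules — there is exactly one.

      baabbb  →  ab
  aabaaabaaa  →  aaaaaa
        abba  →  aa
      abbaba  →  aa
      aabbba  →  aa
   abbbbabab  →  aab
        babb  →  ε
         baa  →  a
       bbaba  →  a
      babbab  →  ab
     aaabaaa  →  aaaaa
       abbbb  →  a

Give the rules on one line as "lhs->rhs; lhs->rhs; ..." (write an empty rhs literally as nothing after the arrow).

  | baabbb => abbb => ab
  | aabaaabaaa => aaaabaaa => aaaaaa
  | abba => aa
  | abbaba => aaba => aa

ba->; bb->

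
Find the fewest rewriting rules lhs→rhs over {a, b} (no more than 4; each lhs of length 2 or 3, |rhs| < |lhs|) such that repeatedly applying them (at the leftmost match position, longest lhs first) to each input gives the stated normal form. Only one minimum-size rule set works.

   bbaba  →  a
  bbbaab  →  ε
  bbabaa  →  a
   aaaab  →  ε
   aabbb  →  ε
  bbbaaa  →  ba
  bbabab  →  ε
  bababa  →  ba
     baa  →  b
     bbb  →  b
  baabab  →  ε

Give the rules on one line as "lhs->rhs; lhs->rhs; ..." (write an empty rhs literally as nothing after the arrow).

aa->a; ab->; baa->b; bb->

  | bbaba => aba => a
  | bbbaab => baab => bb => ε
  | bbabaa => abaa => aa => a
  | aaaab => aaab => aab => ab => ε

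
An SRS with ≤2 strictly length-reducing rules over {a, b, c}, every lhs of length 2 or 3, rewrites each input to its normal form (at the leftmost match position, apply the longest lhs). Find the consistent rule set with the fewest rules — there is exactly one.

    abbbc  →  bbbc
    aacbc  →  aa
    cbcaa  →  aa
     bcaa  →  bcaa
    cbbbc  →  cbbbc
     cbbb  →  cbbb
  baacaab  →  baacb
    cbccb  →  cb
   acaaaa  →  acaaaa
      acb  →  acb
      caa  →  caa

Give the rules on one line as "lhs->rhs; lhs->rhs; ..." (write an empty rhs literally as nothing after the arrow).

  | abbbc => bbbc
  | aacbc => aa
  | cbcaa => aa
  | bcaa

ab->b; cbc->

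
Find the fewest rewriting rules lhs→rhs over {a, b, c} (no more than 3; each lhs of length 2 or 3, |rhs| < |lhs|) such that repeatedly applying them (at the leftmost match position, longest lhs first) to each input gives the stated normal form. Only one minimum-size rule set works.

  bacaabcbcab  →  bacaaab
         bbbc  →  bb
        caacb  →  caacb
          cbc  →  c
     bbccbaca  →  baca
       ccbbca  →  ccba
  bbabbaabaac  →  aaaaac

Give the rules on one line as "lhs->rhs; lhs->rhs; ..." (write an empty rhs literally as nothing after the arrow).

baa->aa; bc->

  | bacaabcbcab => bacaabcab => bacaaab
  | bbbc => bb
  | caacb
  | cbc => c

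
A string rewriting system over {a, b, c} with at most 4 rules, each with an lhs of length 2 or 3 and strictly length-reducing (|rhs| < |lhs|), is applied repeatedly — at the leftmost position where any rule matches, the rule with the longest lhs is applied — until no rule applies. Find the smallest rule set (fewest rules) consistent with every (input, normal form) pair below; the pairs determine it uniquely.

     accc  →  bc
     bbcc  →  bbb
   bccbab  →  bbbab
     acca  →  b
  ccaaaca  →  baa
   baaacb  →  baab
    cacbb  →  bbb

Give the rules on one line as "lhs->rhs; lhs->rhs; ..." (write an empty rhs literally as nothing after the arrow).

  | accc => ccc => bc
  | bbcc => bbb
  | bccbab => bbbab
  | acca => cca => b

aac->a; ac->c; cc->b; cca->b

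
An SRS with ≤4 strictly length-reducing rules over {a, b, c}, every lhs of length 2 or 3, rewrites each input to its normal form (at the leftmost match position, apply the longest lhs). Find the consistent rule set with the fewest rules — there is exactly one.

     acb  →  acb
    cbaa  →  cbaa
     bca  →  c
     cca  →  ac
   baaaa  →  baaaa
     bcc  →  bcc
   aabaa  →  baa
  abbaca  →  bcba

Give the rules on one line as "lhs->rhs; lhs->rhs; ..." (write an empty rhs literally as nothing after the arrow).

ab->b; bac->cb; bca->c; cca->ac

  | acb
  | cbaa
  | bca => c
  | cca => ac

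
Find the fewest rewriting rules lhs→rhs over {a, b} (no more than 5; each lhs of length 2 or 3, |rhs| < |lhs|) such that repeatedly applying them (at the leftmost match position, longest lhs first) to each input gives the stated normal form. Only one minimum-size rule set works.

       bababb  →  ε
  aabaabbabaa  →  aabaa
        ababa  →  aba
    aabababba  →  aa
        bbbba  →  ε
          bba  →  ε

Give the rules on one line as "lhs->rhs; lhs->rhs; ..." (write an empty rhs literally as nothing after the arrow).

  | bababb => babb => bb => ε
  | aabaabbabaa => aabaabbbaa => aabaabbaa => aabaabba => aabaabb => aabaa
  | ababa => aba
  | aabababba => aababba => aabba => aabb => aa

bab->b; bb->; bba->bb; bbb->bb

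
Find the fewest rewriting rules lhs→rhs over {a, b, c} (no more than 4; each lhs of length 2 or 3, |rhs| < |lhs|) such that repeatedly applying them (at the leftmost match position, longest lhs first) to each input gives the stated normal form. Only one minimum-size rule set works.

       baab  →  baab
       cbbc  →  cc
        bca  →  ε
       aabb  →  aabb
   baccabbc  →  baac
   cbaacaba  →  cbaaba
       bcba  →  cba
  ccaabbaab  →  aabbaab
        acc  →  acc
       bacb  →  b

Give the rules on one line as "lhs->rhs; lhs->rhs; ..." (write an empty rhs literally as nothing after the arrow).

acb->; bc->c; ca->; cca->a

  | baab
  | cbbc => cbc => cc
  | bca => ca => ε
  | aabb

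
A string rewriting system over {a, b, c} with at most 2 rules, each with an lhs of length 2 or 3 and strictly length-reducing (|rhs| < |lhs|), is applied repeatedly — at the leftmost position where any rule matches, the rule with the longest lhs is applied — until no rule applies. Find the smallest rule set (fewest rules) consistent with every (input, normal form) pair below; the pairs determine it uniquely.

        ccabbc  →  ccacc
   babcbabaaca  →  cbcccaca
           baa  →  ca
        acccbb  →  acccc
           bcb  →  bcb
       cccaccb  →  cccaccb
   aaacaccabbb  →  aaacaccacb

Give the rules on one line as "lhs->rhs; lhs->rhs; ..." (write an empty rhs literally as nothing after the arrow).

ba->c; bb->c

  | ccabbc => ccacc
  | babcbabaaca => cbcbabaaca => cbccbaaca => cbcccaca
  | baa => ca
  | acccbb => acccc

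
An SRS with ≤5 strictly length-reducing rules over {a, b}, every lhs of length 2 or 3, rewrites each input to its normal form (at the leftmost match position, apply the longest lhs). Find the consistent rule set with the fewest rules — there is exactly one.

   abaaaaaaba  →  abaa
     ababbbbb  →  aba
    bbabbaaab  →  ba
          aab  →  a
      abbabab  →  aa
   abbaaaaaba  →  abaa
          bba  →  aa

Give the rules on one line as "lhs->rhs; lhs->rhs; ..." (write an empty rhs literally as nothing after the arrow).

  | abaaaaaaba => abaaaabba => abaabbba => abbbbba => ababba => ababa => abaa
  | ababbbbb => ababbbb => ababbb => ababb => abab => aba
  | bbabbaaab => aabbaaab => bbbaaab => baaaab => baabb => bbbb => bab => ba
  | aab => bb => a

aab->bb; bab->ba; bb->a; bbb->ba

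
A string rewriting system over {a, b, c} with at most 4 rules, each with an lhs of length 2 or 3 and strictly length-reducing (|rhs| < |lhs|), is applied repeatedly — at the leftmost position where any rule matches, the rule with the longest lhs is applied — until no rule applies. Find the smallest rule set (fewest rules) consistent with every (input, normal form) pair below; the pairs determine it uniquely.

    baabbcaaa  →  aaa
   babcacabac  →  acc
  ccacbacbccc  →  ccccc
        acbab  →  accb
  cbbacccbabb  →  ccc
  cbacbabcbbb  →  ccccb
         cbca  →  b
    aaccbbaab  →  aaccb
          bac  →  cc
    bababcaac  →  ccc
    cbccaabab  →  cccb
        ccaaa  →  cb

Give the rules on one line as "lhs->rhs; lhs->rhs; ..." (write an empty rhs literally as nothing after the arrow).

ba->c; bb->; bc->; ca->b

  | baabbcaaa => cabbcaaa => bbbcaaa => bcaaa => aaa
  | babcacabac => cbcacabac => cacabac => bcabac => abac => acc
  | ccacbacbccc => cbcbacbccc => cbacbccc => cccbccc => ccccc
  | acbab => accb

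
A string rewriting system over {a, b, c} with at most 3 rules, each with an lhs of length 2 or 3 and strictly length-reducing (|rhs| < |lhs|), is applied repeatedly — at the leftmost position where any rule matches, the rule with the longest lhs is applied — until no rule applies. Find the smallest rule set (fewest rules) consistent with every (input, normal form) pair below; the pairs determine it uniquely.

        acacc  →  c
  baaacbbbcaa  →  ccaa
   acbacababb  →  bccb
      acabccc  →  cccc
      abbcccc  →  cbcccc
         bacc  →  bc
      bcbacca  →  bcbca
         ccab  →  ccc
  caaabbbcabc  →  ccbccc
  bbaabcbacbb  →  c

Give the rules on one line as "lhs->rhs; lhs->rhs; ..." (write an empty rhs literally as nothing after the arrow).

  | acacc => acc => c
  | baaacbbbcaa => baabbbcaa => bacbbcaa => bbbcaa => abcaa => ccaa
  | acbacababb => bacababb => bababb => bcabb => bccb
  | acabccc => abccc => cccc

ab->c; ac->; bb->a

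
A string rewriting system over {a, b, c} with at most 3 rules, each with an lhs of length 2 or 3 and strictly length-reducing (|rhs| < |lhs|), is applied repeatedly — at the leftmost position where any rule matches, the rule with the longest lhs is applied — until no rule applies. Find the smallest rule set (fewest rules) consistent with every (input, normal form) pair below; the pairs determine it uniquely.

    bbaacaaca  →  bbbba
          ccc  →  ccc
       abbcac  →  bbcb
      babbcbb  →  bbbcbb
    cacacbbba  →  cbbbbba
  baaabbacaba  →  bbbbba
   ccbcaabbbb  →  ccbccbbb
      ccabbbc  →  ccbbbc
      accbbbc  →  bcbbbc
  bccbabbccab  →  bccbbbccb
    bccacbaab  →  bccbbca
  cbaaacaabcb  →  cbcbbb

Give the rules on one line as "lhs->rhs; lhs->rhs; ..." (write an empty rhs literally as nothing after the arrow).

  | bbaacaaca => bbabaaca => bbbaaca => bbbaba => bbbba
  | ccc
  | abbcac => bbcac => bbcb
  | babbcbb => bbbcbb

aab->ca; ab->b; ac->b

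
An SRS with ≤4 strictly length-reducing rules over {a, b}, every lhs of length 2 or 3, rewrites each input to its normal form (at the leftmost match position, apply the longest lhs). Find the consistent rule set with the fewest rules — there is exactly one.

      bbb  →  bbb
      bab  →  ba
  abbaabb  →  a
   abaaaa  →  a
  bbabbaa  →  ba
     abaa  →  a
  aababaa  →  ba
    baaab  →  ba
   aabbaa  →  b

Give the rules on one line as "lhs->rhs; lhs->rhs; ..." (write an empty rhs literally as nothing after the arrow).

aa->; ab->a; bba->ba

  | bbb
  | bab => ba
  | abbaabb => abaabb => aaabb => abb => ab => a
  | abaaaa => aaaaa => aaa => a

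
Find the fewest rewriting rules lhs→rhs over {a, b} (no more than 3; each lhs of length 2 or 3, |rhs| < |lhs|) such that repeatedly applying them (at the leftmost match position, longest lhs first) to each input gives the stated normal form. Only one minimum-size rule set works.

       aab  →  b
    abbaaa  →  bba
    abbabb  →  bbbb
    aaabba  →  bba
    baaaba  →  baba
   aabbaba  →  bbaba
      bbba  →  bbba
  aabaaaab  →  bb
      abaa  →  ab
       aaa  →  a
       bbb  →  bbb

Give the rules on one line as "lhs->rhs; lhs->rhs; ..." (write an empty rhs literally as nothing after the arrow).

  | aab => b
  | abbaaa => bbaaa => bba
  | abbabb => bbabb => bbbb
  | aaabba => abba => bba

aa->; abb->bb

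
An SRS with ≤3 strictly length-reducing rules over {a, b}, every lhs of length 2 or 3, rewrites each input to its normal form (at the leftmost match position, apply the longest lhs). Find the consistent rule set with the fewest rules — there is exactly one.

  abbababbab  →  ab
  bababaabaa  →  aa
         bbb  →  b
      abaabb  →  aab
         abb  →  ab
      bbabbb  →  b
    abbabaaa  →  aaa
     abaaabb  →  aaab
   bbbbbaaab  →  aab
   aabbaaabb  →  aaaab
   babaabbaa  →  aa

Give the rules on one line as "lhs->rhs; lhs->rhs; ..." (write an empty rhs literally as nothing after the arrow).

  | abbababbab => abababbab => ababbab => abbab => abab => ab
  | bababaabaa => babaabaa => baabaa => abaa => aa
  | bbb => bb => b
  | abaabb => aabb => aab

ba->; bb->b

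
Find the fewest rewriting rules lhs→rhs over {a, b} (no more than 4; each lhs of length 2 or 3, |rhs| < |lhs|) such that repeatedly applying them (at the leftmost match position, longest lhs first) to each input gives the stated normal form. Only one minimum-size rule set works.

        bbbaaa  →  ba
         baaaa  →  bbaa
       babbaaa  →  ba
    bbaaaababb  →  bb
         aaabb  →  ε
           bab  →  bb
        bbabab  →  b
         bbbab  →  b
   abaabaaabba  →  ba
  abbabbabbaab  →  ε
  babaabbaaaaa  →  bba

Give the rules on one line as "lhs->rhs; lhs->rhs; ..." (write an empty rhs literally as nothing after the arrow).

  | bbbaaa => aaa => ba
  | baaaa => bbaa
  | babbaaa => bbbaaa => aaa => ba
  | bbaaaababb => bbbaababb => aababb => abb => bb

aaa->ba; aab->; ab->b; bbb->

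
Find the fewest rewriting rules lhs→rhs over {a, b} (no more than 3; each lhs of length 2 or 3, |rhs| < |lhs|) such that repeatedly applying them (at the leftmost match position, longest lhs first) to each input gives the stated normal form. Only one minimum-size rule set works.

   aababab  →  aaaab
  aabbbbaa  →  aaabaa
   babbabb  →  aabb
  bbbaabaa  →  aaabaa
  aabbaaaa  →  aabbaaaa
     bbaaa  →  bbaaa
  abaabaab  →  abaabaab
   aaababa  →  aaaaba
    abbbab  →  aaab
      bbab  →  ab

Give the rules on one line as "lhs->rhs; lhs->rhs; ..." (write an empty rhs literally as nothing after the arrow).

bab->ab; bbb->a

  | aababab => aaabab => aaaab
  | aabbbbaa => aaabaa
  | babbabb => abbabb => ababb => aabb
  | bbbaabaa => aaabaa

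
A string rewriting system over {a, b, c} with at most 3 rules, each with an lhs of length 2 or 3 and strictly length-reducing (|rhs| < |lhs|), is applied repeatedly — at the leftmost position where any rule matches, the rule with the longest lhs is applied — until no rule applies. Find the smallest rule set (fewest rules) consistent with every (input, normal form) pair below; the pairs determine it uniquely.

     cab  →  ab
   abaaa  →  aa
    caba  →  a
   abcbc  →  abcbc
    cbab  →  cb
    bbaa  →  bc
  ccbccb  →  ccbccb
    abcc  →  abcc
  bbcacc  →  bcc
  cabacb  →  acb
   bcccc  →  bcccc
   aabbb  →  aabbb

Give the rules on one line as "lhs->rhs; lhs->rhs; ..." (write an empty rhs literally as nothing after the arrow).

  | cab => ab
  | abaaa => aca => aa
  | caba => aba => a
  | abcbc

ba->; baa->c; ca->a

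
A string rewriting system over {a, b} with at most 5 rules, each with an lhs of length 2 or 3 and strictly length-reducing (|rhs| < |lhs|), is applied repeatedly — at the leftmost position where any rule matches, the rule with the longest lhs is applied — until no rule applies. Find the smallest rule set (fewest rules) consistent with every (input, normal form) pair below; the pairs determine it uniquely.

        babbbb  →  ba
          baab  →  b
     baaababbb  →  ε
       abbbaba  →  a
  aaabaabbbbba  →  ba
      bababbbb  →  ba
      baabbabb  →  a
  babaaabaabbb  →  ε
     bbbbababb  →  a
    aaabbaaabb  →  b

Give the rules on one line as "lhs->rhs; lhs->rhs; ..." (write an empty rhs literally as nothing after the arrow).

aa->b; ab->; abb->a; bb->

  | babbbb => babb => ba
  | baab => bbb => b
  | baaababbb => bbababbb => ababbb => abbb => ab => ε
  | abbbaba => ababa => aba => a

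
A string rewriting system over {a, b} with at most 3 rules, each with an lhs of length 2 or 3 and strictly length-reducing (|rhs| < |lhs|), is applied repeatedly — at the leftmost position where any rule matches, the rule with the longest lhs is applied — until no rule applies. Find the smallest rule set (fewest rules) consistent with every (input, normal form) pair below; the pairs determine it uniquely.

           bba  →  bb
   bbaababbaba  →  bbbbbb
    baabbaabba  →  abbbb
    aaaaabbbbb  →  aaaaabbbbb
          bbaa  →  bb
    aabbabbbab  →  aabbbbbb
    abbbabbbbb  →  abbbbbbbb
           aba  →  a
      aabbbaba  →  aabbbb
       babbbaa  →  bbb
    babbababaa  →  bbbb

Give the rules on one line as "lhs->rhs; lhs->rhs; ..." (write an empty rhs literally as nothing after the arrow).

ba->; bba->bb

  | bba => bb
  | bbaababbaba => bbababbaba => bbbabbaba => bbbbbaba => bbbbbba => bbbbbb
  | baabbaabba => abbaabba => abbabba => abbbba => abbbb
  | aaaaabbbbb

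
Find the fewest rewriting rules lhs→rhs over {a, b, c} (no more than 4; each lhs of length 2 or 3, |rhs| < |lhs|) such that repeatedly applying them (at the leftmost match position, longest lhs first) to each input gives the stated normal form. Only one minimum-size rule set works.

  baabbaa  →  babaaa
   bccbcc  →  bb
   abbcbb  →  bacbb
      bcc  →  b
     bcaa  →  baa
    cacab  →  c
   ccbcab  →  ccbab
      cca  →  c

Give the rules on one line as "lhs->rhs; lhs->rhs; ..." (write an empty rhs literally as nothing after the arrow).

abb->ba; bc->b; ca->; cab->c

  | baabbaa => babaaa
  | bccbcc => bcbcc => bbcc => bbc => bb
  | abbcbb => bacbb
  | bcc => bc => b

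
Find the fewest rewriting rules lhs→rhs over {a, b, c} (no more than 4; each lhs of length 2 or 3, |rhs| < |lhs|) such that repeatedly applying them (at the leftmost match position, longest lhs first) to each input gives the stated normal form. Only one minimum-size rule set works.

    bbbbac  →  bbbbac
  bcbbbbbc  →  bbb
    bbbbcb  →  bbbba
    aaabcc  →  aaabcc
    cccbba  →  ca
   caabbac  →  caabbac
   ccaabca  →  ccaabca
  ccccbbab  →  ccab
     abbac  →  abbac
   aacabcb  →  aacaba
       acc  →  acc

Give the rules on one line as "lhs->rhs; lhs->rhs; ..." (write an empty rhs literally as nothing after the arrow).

cb->a; cbb->bc; cbc->

  | bbbbac
  | bcbbbbbc => bbcbbbc => bbbcbc => bbb
  | bbbbcb => bbbba
  | aaabcc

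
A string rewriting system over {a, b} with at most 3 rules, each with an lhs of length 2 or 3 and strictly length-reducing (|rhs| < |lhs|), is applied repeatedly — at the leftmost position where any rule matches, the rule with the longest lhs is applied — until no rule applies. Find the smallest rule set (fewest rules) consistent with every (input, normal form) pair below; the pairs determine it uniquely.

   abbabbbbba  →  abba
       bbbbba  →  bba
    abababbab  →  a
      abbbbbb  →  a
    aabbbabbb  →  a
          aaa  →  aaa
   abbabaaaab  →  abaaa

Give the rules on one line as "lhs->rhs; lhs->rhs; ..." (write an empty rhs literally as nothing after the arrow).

aab->a; bab->; bbb->

  | abbabbbbba => abbbbba => abba
  | bbbbba => bba
  | abababbab => aabbab => abab => a
  | abbbbbb => abbb => a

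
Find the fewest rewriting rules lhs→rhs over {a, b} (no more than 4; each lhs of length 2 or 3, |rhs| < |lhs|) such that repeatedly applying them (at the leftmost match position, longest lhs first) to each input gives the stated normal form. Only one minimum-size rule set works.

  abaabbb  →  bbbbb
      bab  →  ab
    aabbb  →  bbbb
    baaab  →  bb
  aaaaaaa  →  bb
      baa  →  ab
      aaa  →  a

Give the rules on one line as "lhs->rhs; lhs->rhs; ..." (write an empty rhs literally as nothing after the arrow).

  | abaabbb => aabbbb => bbbbb
  | bab => ab
  | aabbb => bbbb
  | baaab => abab => aab => bb

aa->b; ba->a; baa->ab; bba->bb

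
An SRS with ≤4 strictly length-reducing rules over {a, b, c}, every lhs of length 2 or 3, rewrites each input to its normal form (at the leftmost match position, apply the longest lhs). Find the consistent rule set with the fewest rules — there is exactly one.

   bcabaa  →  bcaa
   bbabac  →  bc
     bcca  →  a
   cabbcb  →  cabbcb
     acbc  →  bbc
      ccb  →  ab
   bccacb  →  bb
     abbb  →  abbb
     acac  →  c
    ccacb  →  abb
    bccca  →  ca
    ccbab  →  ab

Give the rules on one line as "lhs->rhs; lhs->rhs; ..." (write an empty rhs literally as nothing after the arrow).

ac->b; ba->; cc->a

  | bcabaa => bcaa
  | bbabac => bbac => bc
  | bcca => baa => a
  | cabbcb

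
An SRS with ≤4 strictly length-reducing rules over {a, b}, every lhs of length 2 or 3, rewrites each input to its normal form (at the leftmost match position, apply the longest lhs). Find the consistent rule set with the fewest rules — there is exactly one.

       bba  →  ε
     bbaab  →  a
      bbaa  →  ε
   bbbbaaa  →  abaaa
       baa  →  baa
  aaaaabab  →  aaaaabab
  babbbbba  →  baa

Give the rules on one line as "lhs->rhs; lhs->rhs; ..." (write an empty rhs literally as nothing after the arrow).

  | bba => bb => ε
  | bbaab => bbab => bbb => a
  | bbaa => bba => bb => ε
  | bbbbaaa => abaaa

bb->; bba->bb; bbb->a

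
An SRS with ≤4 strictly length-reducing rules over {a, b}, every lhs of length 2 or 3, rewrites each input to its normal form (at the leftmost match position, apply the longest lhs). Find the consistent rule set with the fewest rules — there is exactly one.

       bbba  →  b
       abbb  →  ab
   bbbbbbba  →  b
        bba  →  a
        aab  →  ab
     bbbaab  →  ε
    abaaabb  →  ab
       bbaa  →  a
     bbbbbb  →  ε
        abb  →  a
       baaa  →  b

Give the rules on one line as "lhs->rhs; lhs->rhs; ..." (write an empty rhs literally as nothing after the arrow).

  | bbba => ba => b
  | abbb => ab
  | bbbbbbba => bbbbba => bbba => ba => b
  | bba => a

aa->a; ba->b; bb->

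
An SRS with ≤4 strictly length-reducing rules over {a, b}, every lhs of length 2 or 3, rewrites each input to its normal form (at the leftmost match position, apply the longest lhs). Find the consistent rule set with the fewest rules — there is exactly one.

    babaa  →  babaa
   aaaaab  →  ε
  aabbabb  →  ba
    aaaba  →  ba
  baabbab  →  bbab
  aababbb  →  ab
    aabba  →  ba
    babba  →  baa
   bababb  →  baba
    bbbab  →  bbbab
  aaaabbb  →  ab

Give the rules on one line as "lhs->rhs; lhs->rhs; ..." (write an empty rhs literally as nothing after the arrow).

aaa->; aab->; abb->a

  | babaa
  | aaaaab => aab => ε
  | aabbabb => babb => ba
  | aaaba => ba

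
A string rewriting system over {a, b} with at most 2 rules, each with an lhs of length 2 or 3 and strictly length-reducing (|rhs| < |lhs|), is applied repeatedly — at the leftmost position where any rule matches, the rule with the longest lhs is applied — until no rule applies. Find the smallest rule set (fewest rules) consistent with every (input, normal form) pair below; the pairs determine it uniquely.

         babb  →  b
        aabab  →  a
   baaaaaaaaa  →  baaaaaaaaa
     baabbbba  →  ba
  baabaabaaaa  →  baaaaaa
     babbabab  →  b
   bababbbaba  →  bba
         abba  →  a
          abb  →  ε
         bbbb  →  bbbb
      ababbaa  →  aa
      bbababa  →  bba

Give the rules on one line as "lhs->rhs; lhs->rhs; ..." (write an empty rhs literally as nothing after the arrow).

ab->; abb->

  | babb => b
  | aabab => aab => a
  | baaaaaaaaa
  | baabbbba => babba => ba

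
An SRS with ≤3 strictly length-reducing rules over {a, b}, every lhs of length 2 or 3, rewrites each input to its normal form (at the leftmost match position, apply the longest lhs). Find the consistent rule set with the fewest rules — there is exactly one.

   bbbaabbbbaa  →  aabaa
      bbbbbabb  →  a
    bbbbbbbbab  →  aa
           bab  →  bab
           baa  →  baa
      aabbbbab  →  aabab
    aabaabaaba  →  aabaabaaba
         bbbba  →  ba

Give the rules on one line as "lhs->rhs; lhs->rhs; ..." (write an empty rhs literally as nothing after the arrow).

bb->a; bba->ab; bbb->

  | bbbaabbbbaa => aabbbbaa => aabaa
  | bbbbbabb => bbabb => abbb => a
  | bbbbbbbbab => bbbbbab => bbab => abb => aa
  | bab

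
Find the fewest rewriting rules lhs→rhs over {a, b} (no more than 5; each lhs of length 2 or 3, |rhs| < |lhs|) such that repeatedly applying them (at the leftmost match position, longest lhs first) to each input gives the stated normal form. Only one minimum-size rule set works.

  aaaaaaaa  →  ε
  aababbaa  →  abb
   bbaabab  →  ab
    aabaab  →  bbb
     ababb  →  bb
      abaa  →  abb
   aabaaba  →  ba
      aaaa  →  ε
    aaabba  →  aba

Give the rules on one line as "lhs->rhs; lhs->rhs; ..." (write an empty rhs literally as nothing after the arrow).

aa->; baa->bb; bab->ab; bba->ba

  | aaaaaaaa => aaaaaa => aaaa => aa => ε
  | aababbaa => babbaa => abbaa => abaa => abb
  | bbaabab => baabab => bbbab => bbab => bab => ab
  | aabaab => baab => bbb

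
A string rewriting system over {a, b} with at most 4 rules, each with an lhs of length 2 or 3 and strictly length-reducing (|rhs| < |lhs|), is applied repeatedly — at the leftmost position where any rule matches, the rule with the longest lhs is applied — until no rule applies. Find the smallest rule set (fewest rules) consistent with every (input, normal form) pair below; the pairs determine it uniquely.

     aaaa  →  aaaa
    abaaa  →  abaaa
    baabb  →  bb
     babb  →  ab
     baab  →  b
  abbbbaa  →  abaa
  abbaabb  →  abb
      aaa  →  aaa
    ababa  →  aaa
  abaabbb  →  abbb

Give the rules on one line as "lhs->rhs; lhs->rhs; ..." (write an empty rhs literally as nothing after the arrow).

aab->; bab->a; bba->ba

  | aaaa
  | abaaa
  | baabb => bb
  | babb => ab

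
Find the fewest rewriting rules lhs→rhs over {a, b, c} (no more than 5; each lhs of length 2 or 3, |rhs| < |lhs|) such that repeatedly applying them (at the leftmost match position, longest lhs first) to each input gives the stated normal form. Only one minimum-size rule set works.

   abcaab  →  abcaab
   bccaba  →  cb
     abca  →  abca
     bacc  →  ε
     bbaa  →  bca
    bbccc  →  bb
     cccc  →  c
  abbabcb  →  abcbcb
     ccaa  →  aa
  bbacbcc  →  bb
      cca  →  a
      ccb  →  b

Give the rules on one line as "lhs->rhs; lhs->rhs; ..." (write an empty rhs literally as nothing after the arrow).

ba->c; cba->cb; cc->; ccc->

  | abcaab
  | bccaba => baba => cba => cb
  | abca
  | bacc => ccc => ε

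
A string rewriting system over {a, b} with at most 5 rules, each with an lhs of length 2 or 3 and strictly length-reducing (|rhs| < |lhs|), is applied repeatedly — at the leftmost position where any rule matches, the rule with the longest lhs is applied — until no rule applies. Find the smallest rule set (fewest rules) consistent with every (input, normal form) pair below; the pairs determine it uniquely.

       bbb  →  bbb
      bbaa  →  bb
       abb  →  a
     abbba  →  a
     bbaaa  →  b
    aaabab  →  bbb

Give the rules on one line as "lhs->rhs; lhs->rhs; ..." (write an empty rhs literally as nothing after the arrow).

aaa->bb; abb->a; ba->; baa->b

  | bbb
  | bbaa => bb
  | abb => a
  | abbba => aba => a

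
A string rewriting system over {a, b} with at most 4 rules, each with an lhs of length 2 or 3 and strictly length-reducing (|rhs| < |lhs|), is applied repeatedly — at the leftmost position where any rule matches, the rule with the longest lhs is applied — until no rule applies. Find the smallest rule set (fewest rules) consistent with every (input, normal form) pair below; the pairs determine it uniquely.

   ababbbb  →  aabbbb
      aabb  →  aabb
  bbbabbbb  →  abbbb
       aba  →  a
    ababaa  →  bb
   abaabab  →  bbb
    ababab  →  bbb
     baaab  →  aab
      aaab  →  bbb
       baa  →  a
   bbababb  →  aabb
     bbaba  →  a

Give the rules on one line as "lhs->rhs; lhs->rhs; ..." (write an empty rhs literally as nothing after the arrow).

aaa->bb; ba->; bab->ab

  | ababbbb => aabbbb
  | aabb
  | bbbabbbb => bbabbbb => babbbb => abbbb
  | aba => a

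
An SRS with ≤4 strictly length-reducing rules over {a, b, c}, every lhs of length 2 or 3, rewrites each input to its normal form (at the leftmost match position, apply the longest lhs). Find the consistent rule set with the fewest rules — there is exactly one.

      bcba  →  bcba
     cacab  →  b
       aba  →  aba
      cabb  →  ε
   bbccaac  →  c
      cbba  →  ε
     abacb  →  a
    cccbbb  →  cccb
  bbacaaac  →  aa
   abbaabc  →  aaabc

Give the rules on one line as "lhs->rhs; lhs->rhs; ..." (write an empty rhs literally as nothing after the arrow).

  | bcba
  | cacab => cab => b
  | aba
  | cabb => bb => ε

ac->; bb->; ca->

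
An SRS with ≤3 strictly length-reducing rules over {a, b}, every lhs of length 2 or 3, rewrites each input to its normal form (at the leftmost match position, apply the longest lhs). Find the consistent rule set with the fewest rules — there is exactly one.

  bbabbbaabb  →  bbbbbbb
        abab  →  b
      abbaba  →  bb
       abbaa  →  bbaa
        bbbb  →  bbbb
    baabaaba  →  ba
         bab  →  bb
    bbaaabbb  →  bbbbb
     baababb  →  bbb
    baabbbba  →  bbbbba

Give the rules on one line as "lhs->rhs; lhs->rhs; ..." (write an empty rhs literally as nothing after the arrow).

ab->b; aba->

  | bbabbbaabb => bbbbbaabb => bbbbbabb => bbbbbbb
  | abab => b
  | abbaba => bbaba => bb
  | abbaa => bbaa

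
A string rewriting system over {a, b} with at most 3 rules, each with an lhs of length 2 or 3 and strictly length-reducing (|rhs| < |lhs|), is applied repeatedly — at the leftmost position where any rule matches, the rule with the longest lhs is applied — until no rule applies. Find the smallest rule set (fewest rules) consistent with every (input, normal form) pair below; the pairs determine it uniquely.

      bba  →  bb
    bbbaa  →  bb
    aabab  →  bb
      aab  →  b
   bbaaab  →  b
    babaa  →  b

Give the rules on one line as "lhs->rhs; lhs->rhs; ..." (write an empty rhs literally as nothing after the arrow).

ab->b; ba->b; baa->a

  | bba => bb
  | bbbaa => bba => bb
  | aabab => abab => bab => bb
  | aab => ab => b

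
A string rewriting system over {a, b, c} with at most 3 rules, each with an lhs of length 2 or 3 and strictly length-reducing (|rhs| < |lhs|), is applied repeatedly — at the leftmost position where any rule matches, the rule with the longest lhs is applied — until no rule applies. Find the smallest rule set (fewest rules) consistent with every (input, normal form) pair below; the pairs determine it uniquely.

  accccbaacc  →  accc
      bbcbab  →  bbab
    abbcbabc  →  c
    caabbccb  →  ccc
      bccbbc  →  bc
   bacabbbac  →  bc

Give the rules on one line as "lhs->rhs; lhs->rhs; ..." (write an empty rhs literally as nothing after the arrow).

abb->cc; ca->; cb->

  | accccbaacc => acccaacc => accacc => accc
  | bbcbab => bbab
  | abbcbabc => cccbabc => ccabc => cbc => c
  | caabbccb => abbccb => ccccb => ccc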